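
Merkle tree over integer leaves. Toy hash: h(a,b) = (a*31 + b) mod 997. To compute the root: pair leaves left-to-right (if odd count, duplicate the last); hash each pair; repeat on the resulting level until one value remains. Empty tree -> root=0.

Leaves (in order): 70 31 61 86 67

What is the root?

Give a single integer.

L0: [70, 31, 61, 86, 67]
L1: h(70,31)=(70*31+31)%997=207 h(61,86)=(61*31+86)%997=980 h(67,67)=(67*31+67)%997=150 -> [207, 980, 150]
L2: h(207,980)=(207*31+980)%997=418 h(150,150)=(150*31+150)%997=812 -> [418, 812]
L3: h(418,812)=(418*31+812)%997=809 -> [809]

Answer: 809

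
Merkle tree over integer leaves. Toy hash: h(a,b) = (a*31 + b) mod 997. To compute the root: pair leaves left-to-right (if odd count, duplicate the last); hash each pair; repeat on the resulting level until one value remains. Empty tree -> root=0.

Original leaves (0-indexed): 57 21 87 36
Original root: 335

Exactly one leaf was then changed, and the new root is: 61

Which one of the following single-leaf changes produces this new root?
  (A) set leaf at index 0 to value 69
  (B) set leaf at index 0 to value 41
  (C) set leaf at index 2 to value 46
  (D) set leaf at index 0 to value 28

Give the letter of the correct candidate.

Original leaves: [57, 21, 87, 36]
Target new root: 61
Try each candidate change and compute the resulting root:
Candidate A: set leaf[0] = 69 -> leaves = [69, 21, 87, 36]
  L0: [69, 21, 87, 36]
  L1: h(69,21)=(69*31+21)%997=166 h(87,36)=(87*31+36)%997=739 -> [166, 739]
  L2: h(166,739)=(166*31+739)%997=900 -> [900]
  root = 900 != target 61
Candidate B: set leaf[0] = 41 -> leaves = [41, 21, 87, 36]
  L0: [41, 21, 87, 36]
  L1: h(41,21)=(41*31+21)%997=295 h(87,36)=(87*31+36)%997=739 -> [295, 739]
  L2: h(295,739)=(295*31+739)%997=911 -> [911]
  root = 911 != target 61
Candidate C: set leaf[2] = 46 -> leaves = [57, 21, 46, 36]
  L0: [57, 21, 46, 36]
  L1: h(57,21)=(57*31+21)%997=791 h(46,36)=(46*31+36)%997=465 -> [791, 465]
  L2: h(791,465)=(791*31+465)%997=61 -> [61]
  root = 61 == target 61  ** MATCH **
Candidate D: set leaf[0] = 28 -> leaves = [28, 21, 87, 36]
  L0: [28, 21, 87, 36]
  L1: h(28,21)=(28*31+21)%997=889 h(87,36)=(87*31+36)%997=739 -> [889, 739]
  L2: h(889,739)=(889*31+739)%997=382 -> [382]
  root = 382 != target 61
Candidate C produces the target root.

Answer: C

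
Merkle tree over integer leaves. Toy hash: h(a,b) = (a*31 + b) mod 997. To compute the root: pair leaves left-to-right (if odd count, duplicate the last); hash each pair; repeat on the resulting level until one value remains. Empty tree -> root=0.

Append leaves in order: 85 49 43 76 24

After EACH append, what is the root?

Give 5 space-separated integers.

Answer: 85 690 832 865 544

Derivation:
After append 85 (leaves=[85]):
  L0: [85]
  root=85
After append 49 (leaves=[85, 49]):
  L0: [85, 49]
  L1: h(85,49)=(85*31+49)%997=690 -> [690]
  root=690
After append 43 (leaves=[85, 49, 43]):
  L0: [85, 49, 43]
  L1: h(85,49)=(85*31+49)%997=690 h(43,43)=(43*31+43)%997=379 -> [690, 379]
  L2: h(690,379)=(690*31+379)%997=832 -> [832]
  root=832
After append 76 (leaves=[85, 49, 43, 76]):
  L0: [85, 49, 43, 76]
  L1: h(85,49)=(85*31+49)%997=690 h(43,76)=(43*31+76)%997=412 -> [690, 412]
  L2: h(690,412)=(690*31+412)%997=865 -> [865]
  root=865
After append 24 (leaves=[85, 49, 43, 76, 24]):
  L0: [85, 49, 43, 76, 24]
  L1: h(85,49)=(85*31+49)%997=690 h(43,76)=(43*31+76)%997=412 h(24,24)=(24*31+24)%997=768 -> [690, 412, 768]
  L2: h(690,412)=(690*31+412)%997=865 h(768,768)=(768*31+768)%997=648 -> [865, 648]
  L3: h(865,648)=(865*31+648)%997=544 -> [544]
  root=544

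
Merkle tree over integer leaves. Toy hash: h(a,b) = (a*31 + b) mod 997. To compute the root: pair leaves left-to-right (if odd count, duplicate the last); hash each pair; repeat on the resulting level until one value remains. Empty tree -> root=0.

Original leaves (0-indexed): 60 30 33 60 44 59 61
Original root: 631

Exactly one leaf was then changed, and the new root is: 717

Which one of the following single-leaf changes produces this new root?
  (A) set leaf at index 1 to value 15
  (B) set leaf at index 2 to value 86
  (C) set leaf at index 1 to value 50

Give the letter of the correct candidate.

Answer: B

Derivation:
Original leaves: [60, 30, 33, 60, 44, 59, 61]
Target new root: 717
Try each candidate change and compute the resulting root:
Candidate A: set leaf[1] = 15 -> leaves = [60, 15, 33, 60, 44, 59, 61]
  L0: [60, 15, 33, 60, 44, 59, 61]
  L1: h(60,15)=(60*31+15)%997=878 h(33,60)=(33*31+60)%997=86 h(44,59)=(44*31+59)%997=426 h(61,61)=(61*31+61)%997=955 -> [878, 86, 426, 955]
  L2: h(878,86)=(878*31+86)%997=385 h(426,955)=(426*31+955)%997=203 -> [385, 203]
  L3: h(385,203)=(385*31+203)%997=174 -> [174]
  root = 174 != target 717
Candidate B: set leaf[2] = 86 -> leaves = [60, 30, 86, 60, 44, 59, 61]
  L0: [60, 30, 86, 60, 44, 59, 61]
  L1: h(60,30)=(60*31+30)%997=893 h(86,60)=(86*31+60)%997=732 h(44,59)=(44*31+59)%997=426 h(61,61)=(61*31+61)%997=955 -> [893, 732, 426, 955]
  L2: h(893,732)=(893*31+732)%997=499 h(426,955)=(426*31+955)%997=203 -> [499, 203]
  L3: h(499,203)=(499*31+203)%997=717 -> [717]
  root = 717 == target 717  ** MATCH **
Candidate C: set leaf[1] = 50 -> leaves = [60, 50, 33, 60, 44, 59, 61]
  L0: [60, 50, 33, 60, 44, 59, 61]
  L1: h(60,50)=(60*31+50)%997=913 h(33,60)=(33*31+60)%997=86 h(44,59)=(44*31+59)%997=426 h(61,61)=(61*31+61)%997=955 -> [913, 86, 426, 955]
  L2: h(913,86)=(913*31+86)%997=473 h(426,955)=(426*31+955)%997=203 -> [473, 203]
  L3: h(473,203)=(473*31+203)%997=908 -> [908]
  root = 908 != target 717
Candidate B produces the target root.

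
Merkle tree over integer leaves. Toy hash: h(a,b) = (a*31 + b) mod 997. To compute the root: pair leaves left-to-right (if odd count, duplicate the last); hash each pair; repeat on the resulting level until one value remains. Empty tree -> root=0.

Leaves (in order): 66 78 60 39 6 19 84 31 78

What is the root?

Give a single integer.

L0: [66, 78, 60, 39, 6, 19, 84, 31, 78]
L1: h(66,78)=(66*31+78)%997=130 h(60,39)=(60*31+39)%997=902 h(6,19)=(6*31+19)%997=205 h(84,31)=(84*31+31)%997=641 h(78,78)=(78*31+78)%997=502 -> [130, 902, 205, 641, 502]
L2: h(130,902)=(130*31+902)%997=944 h(205,641)=(205*31+641)%997=17 h(502,502)=(502*31+502)%997=112 -> [944, 17, 112]
L3: h(944,17)=(944*31+17)%997=368 h(112,112)=(112*31+112)%997=593 -> [368, 593]
L4: h(368,593)=(368*31+593)%997=37 -> [37]

Answer: 37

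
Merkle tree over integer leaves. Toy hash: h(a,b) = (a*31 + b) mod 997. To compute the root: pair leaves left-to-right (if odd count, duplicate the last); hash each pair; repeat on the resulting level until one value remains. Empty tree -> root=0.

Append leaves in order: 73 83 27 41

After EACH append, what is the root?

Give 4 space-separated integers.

After append 73 (leaves=[73]):
  L0: [73]
  root=73
After append 83 (leaves=[73, 83]):
  L0: [73, 83]
  L1: h(73,83)=(73*31+83)%997=352 -> [352]
  root=352
After append 27 (leaves=[73, 83, 27]):
  L0: [73, 83, 27]
  L1: h(73,83)=(73*31+83)%997=352 h(27,27)=(27*31+27)%997=864 -> [352, 864]
  L2: h(352,864)=(352*31+864)%997=809 -> [809]
  root=809
After append 41 (leaves=[73, 83, 27, 41]):
  L0: [73, 83, 27, 41]
  L1: h(73,83)=(73*31+83)%997=352 h(27,41)=(27*31+41)%997=878 -> [352, 878]
  L2: h(352,878)=(352*31+878)%997=823 -> [823]
  root=823

Answer: 73 352 809 823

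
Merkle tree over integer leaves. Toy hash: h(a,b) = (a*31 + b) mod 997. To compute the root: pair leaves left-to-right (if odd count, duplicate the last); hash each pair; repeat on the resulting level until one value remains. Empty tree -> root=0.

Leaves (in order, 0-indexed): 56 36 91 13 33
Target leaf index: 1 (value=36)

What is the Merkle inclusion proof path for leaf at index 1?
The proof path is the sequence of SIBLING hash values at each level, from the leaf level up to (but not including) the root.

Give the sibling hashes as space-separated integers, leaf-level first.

L0 (leaves): [56, 36, 91, 13, 33], target index=1
L1: h(56,36)=(56*31+36)%997=775 [pair 0] h(91,13)=(91*31+13)%997=840 [pair 1] h(33,33)=(33*31+33)%997=59 [pair 2] -> [775, 840, 59]
  Sibling for proof at L0: 56
L2: h(775,840)=(775*31+840)%997=937 [pair 0] h(59,59)=(59*31+59)%997=891 [pair 1] -> [937, 891]
  Sibling for proof at L1: 840
L3: h(937,891)=(937*31+891)%997=28 [pair 0] -> [28]
  Sibling for proof at L2: 891
Root: 28
Proof path (sibling hashes from leaf to root): [56, 840, 891]

Answer: 56 840 891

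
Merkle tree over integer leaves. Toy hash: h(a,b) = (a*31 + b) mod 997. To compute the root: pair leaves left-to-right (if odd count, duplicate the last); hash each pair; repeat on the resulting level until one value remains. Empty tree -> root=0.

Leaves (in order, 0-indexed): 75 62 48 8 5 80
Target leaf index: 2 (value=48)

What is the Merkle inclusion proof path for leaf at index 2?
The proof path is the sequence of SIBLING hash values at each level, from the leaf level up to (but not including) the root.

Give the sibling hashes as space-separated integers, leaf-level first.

Answer: 8 393 541

Derivation:
L0 (leaves): [75, 62, 48, 8, 5, 80], target index=2
L1: h(75,62)=(75*31+62)%997=393 [pair 0] h(48,8)=(48*31+8)%997=499 [pair 1] h(5,80)=(5*31+80)%997=235 [pair 2] -> [393, 499, 235]
  Sibling for proof at L0: 8
L2: h(393,499)=(393*31+499)%997=718 [pair 0] h(235,235)=(235*31+235)%997=541 [pair 1] -> [718, 541]
  Sibling for proof at L1: 393
L3: h(718,541)=(718*31+541)%997=865 [pair 0] -> [865]
  Sibling for proof at L2: 541
Root: 865
Proof path (sibling hashes from leaf to root): [8, 393, 541]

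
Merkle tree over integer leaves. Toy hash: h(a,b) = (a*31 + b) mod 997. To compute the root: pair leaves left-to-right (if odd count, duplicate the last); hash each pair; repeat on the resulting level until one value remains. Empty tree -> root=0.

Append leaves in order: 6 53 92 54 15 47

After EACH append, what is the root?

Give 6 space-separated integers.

Answer: 6 239 383 345 133 160

Derivation:
After append 6 (leaves=[6]):
  L0: [6]
  root=6
After append 53 (leaves=[6, 53]):
  L0: [6, 53]
  L1: h(6,53)=(6*31+53)%997=239 -> [239]
  root=239
After append 92 (leaves=[6, 53, 92]):
  L0: [6, 53, 92]
  L1: h(6,53)=(6*31+53)%997=239 h(92,92)=(92*31+92)%997=950 -> [239, 950]
  L2: h(239,950)=(239*31+950)%997=383 -> [383]
  root=383
After append 54 (leaves=[6, 53, 92, 54]):
  L0: [6, 53, 92, 54]
  L1: h(6,53)=(6*31+53)%997=239 h(92,54)=(92*31+54)%997=912 -> [239, 912]
  L2: h(239,912)=(239*31+912)%997=345 -> [345]
  root=345
After append 15 (leaves=[6, 53, 92, 54, 15]):
  L0: [6, 53, 92, 54, 15]
  L1: h(6,53)=(6*31+53)%997=239 h(92,54)=(92*31+54)%997=912 h(15,15)=(15*31+15)%997=480 -> [239, 912, 480]
  L2: h(239,912)=(239*31+912)%997=345 h(480,480)=(480*31+480)%997=405 -> [345, 405]
  L3: h(345,405)=(345*31+405)%997=133 -> [133]
  root=133
After append 47 (leaves=[6, 53, 92, 54, 15, 47]):
  L0: [6, 53, 92, 54, 15, 47]
  L1: h(6,53)=(6*31+53)%997=239 h(92,54)=(92*31+54)%997=912 h(15,47)=(15*31+47)%997=512 -> [239, 912, 512]
  L2: h(239,912)=(239*31+912)%997=345 h(512,512)=(512*31+512)%997=432 -> [345, 432]
  L3: h(345,432)=(345*31+432)%997=160 -> [160]
  root=160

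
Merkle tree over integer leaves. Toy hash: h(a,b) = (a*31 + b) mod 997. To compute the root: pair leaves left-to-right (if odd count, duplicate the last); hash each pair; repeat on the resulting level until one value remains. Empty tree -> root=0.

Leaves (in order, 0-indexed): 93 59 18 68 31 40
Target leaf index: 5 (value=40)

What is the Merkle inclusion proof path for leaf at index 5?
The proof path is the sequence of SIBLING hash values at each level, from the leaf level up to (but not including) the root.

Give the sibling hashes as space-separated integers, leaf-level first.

Answer: 31 4 104

Derivation:
L0 (leaves): [93, 59, 18, 68, 31, 40], target index=5
L1: h(93,59)=(93*31+59)%997=948 [pair 0] h(18,68)=(18*31+68)%997=626 [pair 1] h(31,40)=(31*31+40)%997=4 [pair 2] -> [948, 626, 4]
  Sibling for proof at L0: 31
L2: h(948,626)=(948*31+626)%997=104 [pair 0] h(4,4)=(4*31+4)%997=128 [pair 1] -> [104, 128]
  Sibling for proof at L1: 4
L3: h(104,128)=(104*31+128)%997=361 [pair 0] -> [361]
  Sibling for proof at L2: 104
Root: 361
Proof path (sibling hashes from leaf to root): [31, 4, 104]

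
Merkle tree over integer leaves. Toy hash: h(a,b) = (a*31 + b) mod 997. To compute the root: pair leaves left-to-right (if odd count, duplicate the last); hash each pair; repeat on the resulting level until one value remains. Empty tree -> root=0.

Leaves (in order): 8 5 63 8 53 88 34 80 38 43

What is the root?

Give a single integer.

L0: [8, 5, 63, 8, 53, 88, 34, 80, 38, 43]
L1: h(8,5)=(8*31+5)%997=253 h(63,8)=(63*31+8)%997=964 h(53,88)=(53*31+88)%997=734 h(34,80)=(34*31+80)%997=137 h(38,43)=(38*31+43)%997=224 -> [253, 964, 734, 137, 224]
L2: h(253,964)=(253*31+964)%997=831 h(734,137)=(734*31+137)%997=957 h(224,224)=(224*31+224)%997=189 -> [831, 957, 189]
L3: h(831,957)=(831*31+957)%997=796 h(189,189)=(189*31+189)%997=66 -> [796, 66]
L4: h(796,66)=(796*31+66)%997=814 -> [814]

Answer: 814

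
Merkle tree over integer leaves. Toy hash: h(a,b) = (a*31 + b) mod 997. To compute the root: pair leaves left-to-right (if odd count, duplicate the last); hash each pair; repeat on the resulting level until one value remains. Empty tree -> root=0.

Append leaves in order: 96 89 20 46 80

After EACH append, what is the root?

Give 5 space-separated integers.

After append 96 (leaves=[96]):
  L0: [96]
  root=96
After append 89 (leaves=[96, 89]):
  L0: [96, 89]
  L1: h(96,89)=(96*31+89)%997=74 -> [74]
  root=74
After append 20 (leaves=[96, 89, 20]):
  L0: [96, 89, 20]
  L1: h(96,89)=(96*31+89)%997=74 h(20,20)=(20*31+20)%997=640 -> [74, 640]
  L2: h(74,640)=(74*31+640)%997=940 -> [940]
  root=940
After append 46 (leaves=[96, 89, 20, 46]):
  L0: [96, 89, 20, 46]
  L1: h(96,89)=(96*31+89)%997=74 h(20,46)=(20*31+46)%997=666 -> [74, 666]
  L2: h(74,666)=(74*31+666)%997=966 -> [966]
  root=966
After append 80 (leaves=[96, 89, 20, 46, 80]):
  L0: [96, 89, 20, 46, 80]
  L1: h(96,89)=(96*31+89)%997=74 h(20,46)=(20*31+46)%997=666 h(80,80)=(80*31+80)%997=566 -> [74, 666, 566]
  L2: h(74,666)=(74*31+666)%997=966 h(566,566)=(566*31+566)%997=166 -> [966, 166]
  L3: h(966,166)=(966*31+166)%997=202 -> [202]
  root=202

Answer: 96 74 940 966 202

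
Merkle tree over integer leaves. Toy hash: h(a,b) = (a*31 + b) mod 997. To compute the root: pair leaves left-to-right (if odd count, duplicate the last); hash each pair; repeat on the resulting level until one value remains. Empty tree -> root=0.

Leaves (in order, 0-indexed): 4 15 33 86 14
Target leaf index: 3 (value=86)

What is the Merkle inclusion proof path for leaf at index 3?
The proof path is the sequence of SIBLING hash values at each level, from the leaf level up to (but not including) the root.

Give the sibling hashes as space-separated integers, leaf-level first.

Answer: 33 139 378

Derivation:
L0 (leaves): [4, 15, 33, 86, 14], target index=3
L1: h(4,15)=(4*31+15)%997=139 [pair 0] h(33,86)=(33*31+86)%997=112 [pair 1] h(14,14)=(14*31+14)%997=448 [pair 2] -> [139, 112, 448]
  Sibling for proof at L0: 33
L2: h(139,112)=(139*31+112)%997=433 [pair 0] h(448,448)=(448*31+448)%997=378 [pair 1] -> [433, 378]
  Sibling for proof at L1: 139
L3: h(433,378)=(433*31+378)%997=840 [pair 0] -> [840]
  Sibling for proof at L2: 378
Root: 840
Proof path (sibling hashes from leaf to root): [33, 139, 378]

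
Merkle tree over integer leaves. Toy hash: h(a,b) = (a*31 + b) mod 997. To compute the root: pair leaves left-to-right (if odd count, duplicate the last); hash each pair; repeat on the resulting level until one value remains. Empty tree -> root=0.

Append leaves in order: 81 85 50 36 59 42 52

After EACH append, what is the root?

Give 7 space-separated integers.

After append 81 (leaves=[81]):
  L0: [81]
  root=81
After append 85 (leaves=[81, 85]):
  L0: [81, 85]
  L1: h(81,85)=(81*31+85)%997=602 -> [602]
  root=602
After append 50 (leaves=[81, 85, 50]):
  L0: [81, 85, 50]
  L1: h(81,85)=(81*31+85)%997=602 h(50,50)=(50*31+50)%997=603 -> [602, 603]
  L2: h(602,603)=(602*31+603)%997=322 -> [322]
  root=322
After append 36 (leaves=[81, 85, 50, 36]):
  L0: [81, 85, 50, 36]
  L1: h(81,85)=(81*31+85)%997=602 h(50,36)=(50*31+36)%997=589 -> [602, 589]
  L2: h(602,589)=(602*31+589)%997=308 -> [308]
  root=308
After append 59 (leaves=[81, 85, 50, 36, 59]):
  L0: [81, 85, 50, 36, 59]
  L1: h(81,85)=(81*31+85)%997=602 h(50,36)=(50*31+36)%997=589 h(59,59)=(59*31+59)%997=891 -> [602, 589, 891]
  L2: h(602,589)=(602*31+589)%997=308 h(891,891)=(891*31+891)%997=596 -> [308, 596]
  L3: h(308,596)=(308*31+596)%997=174 -> [174]
  root=174
After append 42 (leaves=[81, 85, 50, 36, 59, 42]):
  L0: [81, 85, 50, 36, 59, 42]
  L1: h(81,85)=(81*31+85)%997=602 h(50,36)=(50*31+36)%997=589 h(59,42)=(59*31+42)%997=874 -> [602, 589, 874]
  L2: h(602,589)=(602*31+589)%997=308 h(874,874)=(874*31+874)%997=52 -> [308, 52]
  L3: h(308,52)=(308*31+52)%997=627 -> [627]
  root=627
After append 52 (leaves=[81, 85, 50, 36, 59, 42, 52]):
  L0: [81, 85, 50, 36, 59, 42, 52]
  L1: h(81,85)=(81*31+85)%997=602 h(50,36)=(50*31+36)%997=589 h(59,42)=(59*31+42)%997=874 h(52,52)=(52*31+52)%997=667 -> [602, 589, 874, 667]
  L2: h(602,589)=(602*31+589)%997=308 h(874,667)=(874*31+667)%997=842 -> [308, 842]
  L3: h(308,842)=(308*31+842)%997=420 -> [420]
  root=420

Answer: 81 602 322 308 174 627 420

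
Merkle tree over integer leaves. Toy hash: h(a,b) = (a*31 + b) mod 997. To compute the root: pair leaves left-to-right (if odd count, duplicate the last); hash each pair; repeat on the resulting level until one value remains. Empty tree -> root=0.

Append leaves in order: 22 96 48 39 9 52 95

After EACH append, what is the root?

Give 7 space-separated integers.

Answer: 22 778 729 720 629 11 726

Derivation:
After append 22 (leaves=[22]):
  L0: [22]
  root=22
After append 96 (leaves=[22, 96]):
  L0: [22, 96]
  L1: h(22,96)=(22*31+96)%997=778 -> [778]
  root=778
After append 48 (leaves=[22, 96, 48]):
  L0: [22, 96, 48]
  L1: h(22,96)=(22*31+96)%997=778 h(48,48)=(48*31+48)%997=539 -> [778, 539]
  L2: h(778,539)=(778*31+539)%997=729 -> [729]
  root=729
After append 39 (leaves=[22, 96, 48, 39]):
  L0: [22, 96, 48, 39]
  L1: h(22,96)=(22*31+96)%997=778 h(48,39)=(48*31+39)%997=530 -> [778, 530]
  L2: h(778,530)=(778*31+530)%997=720 -> [720]
  root=720
After append 9 (leaves=[22, 96, 48, 39, 9]):
  L0: [22, 96, 48, 39, 9]
  L1: h(22,96)=(22*31+96)%997=778 h(48,39)=(48*31+39)%997=530 h(9,9)=(9*31+9)%997=288 -> [778, 530, 288]
  L2: h(778,530)=(778*31+530)%997=720 h(288,288)=(288*31+288)%997=243 -> [720, 243]
  L3: h(720,243)=(720*31+243)%997=629 -> [629]
  root=629
After append 52 (leaves=[22, 96, 48, 39, 9, 52]):
  L0: [22, 96, 48, 39, 9, 52]
  L1: h(22,96)=(22*31+96)%997=778 h(48,39)=(48*31+39)%997=530 h(9,52)=(9*31+52)%997=331 -> [778, 530, 331]
  L2: h(778,530)=(778*31+530)%997=720 h(331,331)=(331*31+331)%997=622 -> [720, 622]
  L3: h(720,622)=(720*31+622)%997=11 -> [11]
  root=11
After append 95 (leaves=[22, 96, 48, 39, 9, 52, 95]):
  L0: [22, 96, 48, 39, 9, 52, 95]
  L1: h(22,96)=(22*31+96)%997=778 h(48,39)=(48*31+39)%997=530 h(9,52)=(9*31+52)%997=331 h(95,95)=(95*31+95)%997=49 -> [778, 530, 331, 49]
  L2: h(778,530)=(778*31+530)%997=720 h(331,49)=(331*31+49)%997=340 -> [720, 340]
  L3: h(720,340)=(720*31+340)%997=726 -> [726]
  root=726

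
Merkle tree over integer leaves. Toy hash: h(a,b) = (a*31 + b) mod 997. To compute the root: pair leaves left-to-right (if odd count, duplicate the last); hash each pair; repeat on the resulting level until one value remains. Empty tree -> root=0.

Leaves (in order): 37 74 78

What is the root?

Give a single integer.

L0: [37, 74, 78]
L1: h(37,74)=(37*31+74)%997=224 h(78,78)=(78*31+78)%997=502 -> [224, 502]
L2: h(224,502)=(224*31+502)%997=467 -> [467]

Answer: 467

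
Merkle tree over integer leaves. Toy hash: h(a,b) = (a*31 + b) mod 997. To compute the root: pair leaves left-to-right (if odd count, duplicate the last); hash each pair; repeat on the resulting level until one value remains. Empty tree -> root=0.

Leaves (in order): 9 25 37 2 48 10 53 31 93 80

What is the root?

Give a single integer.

Answer: 427

Derivation:
L0: [9, 25, 37, 2, 48, 10, 53, 31, 93, 80]
L1: h(9,25)=(9*31+25)%997=304 h(37,2)=(37*31+2)%997=152 h(48,10)=(48*31+10)%997=501 h(53,31)=(53*31+31)%997=677 h(93,80)=(93*31+80)%997=969 -> [304, 152, 501, 677, 969]
L2: h(304,152)=(304*31+152)%997=603 h(501,677)=(501*31+677)%997=256 h(969,969)=(969*31+969)%997=101 -> [603, 256, 101]
L3: h(603,256)=(603*31+256)%997=6 h(101,101)=(101*31+101)%997=241 -> [6, 241]
L4: h(6,241)=(6*31+241)%997=427 -> [427]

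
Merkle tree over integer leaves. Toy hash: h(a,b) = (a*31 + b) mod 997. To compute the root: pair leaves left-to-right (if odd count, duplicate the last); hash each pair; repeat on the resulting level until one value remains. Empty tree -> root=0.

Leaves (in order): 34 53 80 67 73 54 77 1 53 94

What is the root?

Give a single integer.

L0: [34, 53, 80, 67, 73, 54, 77, 1, 53, 94]
L1: h(34,53)=(34*31+53)%997=110 h(80,67)=(80*31+67)%997=553 h(73,54)=(73*31+54)%997=323 h(77,1)=(77*31+1)%997=394 h(53,94)=(53*31+94)%997=740 -> [110, 553, 323, 394, 740]
L2: h(110,553)=(110*31+553)%997=972 h(323,394)=(323*31+394)%997=437 h(740,740)=(740*31+740)%997=749 -> [972, 437, 749]
L3: h(972,437)=(972*31+437)%997=659 h(749,749)=(749*31+749)%997=40 -> [659, 40]
L4: h(659,40)=(659*31+40)%997=529 -> [529]

Answer: 529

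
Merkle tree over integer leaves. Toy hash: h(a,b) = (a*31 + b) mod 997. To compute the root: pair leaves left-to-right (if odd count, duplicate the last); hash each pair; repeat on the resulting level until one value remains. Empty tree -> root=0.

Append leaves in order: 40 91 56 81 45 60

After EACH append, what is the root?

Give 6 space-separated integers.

After append 40 (leaves=[40]):
  L0: [40]
  root=40
After append 91 (leaves=[40, 91]):
  L0: [40, 91]
  L1: h(40,91)=(40*31+91)%997=334 -> [334]
  root=334
After append 56 (leaves=[40, 91, 56]):
  L0: [40, 91, 56]
  L1: h(40,91)=(40*31+91)%997=334 h(56,56)=(56*31+56)%997=795 -> [334, 795]
  L2: h(334,795)=(334*31+795)%997=182 -> [182]
  root=182
After append 81 (leaves=[40, 91, 56, 81]):
  L0: [40, 91, 56, 81]
  L1: h(40,91)=(40*31+91)%997=334 h(56,81)=(56*31+81)%997=820 -> [334, 820]
  L2: h(334,820)=(334*31+820)%997=207 -> [207]
  root=207
After append 45 (leaves=[40, 91, 56, 81, 45]):
  L0: [40, 91, 56, 81, 45]
  L1: h(40,91)=(40*31+91)%997=334 h(56,81)=(56*31+81)%997=820 h(45,45)=(45*31+45)%997=443 -> [334, 820, 443]
  L2: h(334,820)=(334*31+820)%997=207 h(443,443)=(443*31+443)%997=218 -> [207, 218]
  L3: h(207,218)=(207*31+218)%997=653 -> [653]
  root=653
After append 60 (leaves=[40, 91, 56, 81, 45, 60]):
  L0: [40, 91, 56, 81, 45, 60]
  L1: h(40,91)=(40*31+91)%997=334 h(56,81)=(56*31+81)%997=820 h(45,60)=(45*31+60)%997=458 -> [334, 820, 458]
  L2: h(334,820)=(334*31+820)%997=207 h(458,458)=(458*31+458)%997=698 -> [207, 698]
  L3: h(207,698)=(207*31+698)%997=136 -> [136]
  root=136

Answer: 40 334 182 207 653 136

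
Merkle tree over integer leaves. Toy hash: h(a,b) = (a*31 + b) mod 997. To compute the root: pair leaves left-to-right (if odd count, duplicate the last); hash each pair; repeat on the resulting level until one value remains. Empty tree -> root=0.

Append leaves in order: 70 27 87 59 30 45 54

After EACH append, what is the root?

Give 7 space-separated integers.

Answer: 70 203 104 76 175 655 411

Derivation:
After append 70 (leaves=[70]):
  L0: [70]
  root=70
After append 27 (leaves=[70, 27]):
  L0: [70, 27]
  L1: h(70,27)=(70*31+27)%997=203 -> [203]
  root=203
After append 87 (leaves=[70, 27, 87]):
  L0: [70, 27, 87]
  L1: h(70,27)=(70*31+27)%997=203 h(87,87)=(87*31+87)%997=790 -> [203, 790]
  L2: h(203,790)=(203*31+790)%997=104 -> [104]
  root=104
After append 59 (leaves=[70, 27, 87, 59]):
  L0: [70, 27, 87, 59]
  L1: h(70,27)=(70*31+27)%997=203 h(87,59)=(87*31+59)%997=762 -> [203, 762]
  L2: h(203,762)=(203*31+762)%997=76 -> [76]
  root=76
After append 30 (leaves=[70, 27, 87, 59, 30]):
  L0: [70, 27, 87, 59, 30]
  L1: h(70,27)=(70*31+27)%997=203 h(87,59)=(87*31+59)%997=762 h(30,30)=(30*31+30)%997=960 -> [203, 762, 960]
  L2: h(203,762)=(203*31+762)%997=76 h(960,960)=(960*31+960)%997=810 -> [76, 810]
  L3: h(76,810)=(76*31+810)%997=175 -> [175]
  root=175
After append 45 (leaves=[70, 27, 87, 59, 30, 45]):
  L0: [70, 27, 87, 59, 30, 45]
  L1: h(70,27)=(70*31+27)%997=203 h(87,59)=(87*31+59)%997=762 h(30,45)=(30*31+45)%997=975 -> [203, 762, 975]
  L2: h(203,762)=(203*31+762)%997=76 h(975,975)=(975*31+975)%997=293 -> [76, 293]
  L3: h(76,293)=(76*31+293)%997=655 -> [655]
  root=655
After append 54 (leaves=[70, 27, 87, 59, 30, 45, 54]):
  L0: [70, 27, 87, 59, 30, 45, 54]
  L1: h(70,27)=(70*31+27)%997=203 h(87,59)=(87*31+59)%997=762 h(30,45)=(30*31+45)%997=975 h(54,54)=(54*31+54)%997=731 -> [203, 762, 975, 731]
  L2: h(203,762)=(203*31+762)%997=76 h(975,731)=(975*31+731)%997=49 -> [76, 49]
  L3: h(76,49)=(76*31+49)%997=411 -> [411]
  root=411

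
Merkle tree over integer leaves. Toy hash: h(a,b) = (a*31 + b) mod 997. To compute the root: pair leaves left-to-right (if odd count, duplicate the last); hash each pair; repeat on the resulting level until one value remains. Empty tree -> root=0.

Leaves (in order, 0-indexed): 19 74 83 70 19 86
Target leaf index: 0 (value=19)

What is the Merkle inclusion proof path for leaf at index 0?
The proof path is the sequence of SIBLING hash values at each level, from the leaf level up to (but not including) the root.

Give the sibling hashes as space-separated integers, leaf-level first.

Answer: 74 649 663

Derivation:
L0 (leaves): [19, 74, 83, 70, 19, 86], target index=0
L1: h(19,74)=(19*31+74)%997=663 [pair 0] h(83,70)=(83*31+70)%997=649 [pair 1] h(19,86)=(19*31+86)%997=675 [pair 2] -> [663, 649, 675]
  Sibling for proof at L0: 74
L2: h(663,649)=(663*31+649)%997=265 [pair 0] h(675,675)=(675*31+675)%997=663 [pair 1] -> [265, 663]
  Sibling for proof at L1: 649
L3: h(265,663)=(265*31+663)%997=902 [pair 0] -> [902]
  Sibling for proof at L2: 663
Root: 902
Proof path (sibling hashes from leaf to root): [74, 649, 663]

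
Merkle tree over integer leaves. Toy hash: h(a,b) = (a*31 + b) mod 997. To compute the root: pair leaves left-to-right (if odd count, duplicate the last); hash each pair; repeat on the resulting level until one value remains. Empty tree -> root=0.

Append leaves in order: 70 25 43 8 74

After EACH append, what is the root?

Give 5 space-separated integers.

After append 70 (leaves=[70]):
  L0: [70]
  root=70
After append 25 (leaves=[70, 25]):
  L0: [70, 25]
  L1: h(70,25)=(70*31+25)%997=201 -> [201]
  root=201
After append 43 (leaves=[70, 25, 43]):
  L0: [70, 25, 43]
  L1: h(70,25)=(70*31+25)%997=201 h(43,43)=(43*31+43)%997=379 -> [201, 379]
  L2: h(201,379)=(201*31+379)%997=628 -> [628]
  root=628
After append 8 (leaves=[70, 25, 43, 8]):
  L0: [70, 25, 43, 8]
  L1: h(70,25)=(70*31+25)%997=201 h(43,8)=(43*31+8)%997=344 -> [201, 344]
  L2: h(201,344)=(201*31+344)%997=593 -> [593]
  root=593
After append 74 (leaves=[70, 25, 43, 8, 74]):
  L0: [70, 25, 43, 8, 74]
  L1: h(70,25)=(70*31+25)%997=201 h(43,8)=(43*31+8)%997=344 h(74,74)=(74*31+74)%997=374 -> [201, 344, 374]
  L2: h(201,344)=(201*31+344)%997=593 h(374,374)=(374*31+374)%997=4 -> [593, 4]
  L3: h(593,4)=(593*31+4)%997=441 -> [441]
  root=441

Answer: 70 201 628 593 441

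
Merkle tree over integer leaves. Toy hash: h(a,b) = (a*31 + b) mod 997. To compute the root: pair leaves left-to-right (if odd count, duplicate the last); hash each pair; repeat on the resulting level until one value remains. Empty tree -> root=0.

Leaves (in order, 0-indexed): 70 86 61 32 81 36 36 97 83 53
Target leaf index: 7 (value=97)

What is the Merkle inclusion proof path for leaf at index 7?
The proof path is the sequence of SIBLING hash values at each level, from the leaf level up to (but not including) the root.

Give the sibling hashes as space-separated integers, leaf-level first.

Answer: 36 553 75 115

Derivation:
L0 (leaves): [70, 86, 61, 32, 81, 36, 36, 97, 83, 53], target index=7
L1: h(70,86)=(70*31+86)%997=262 [pair 0] h(61,32)=(61*31+32)%997=926 [pair 1] h(81,36)=(81*31+36)%997=553 [pair 2] h(36,97)=(36*31+97)%997=216 [pair 3] h(83,53)=(83*31+53)%997=632 [pair 4] -> [262, 926, 553, 216, 632]
  Sibling for proof at L0: 36
L2: h(262,926)=(262*31+926)%997=75 [pair 0] h(553,216)=(553*31+216)%997=410 [pair 1] h(632,632)=(632*31+632)%997=284 [pair 2] -> [75, 410, 284]
  Sibling for proof at L1: 553
L3: h(75,410)=(75*31+410)%997=741 [pair 0] h(284,284)=(284*31+284)%997=115 [pair 1] -> [741, 115]
  Sibling for proof at L2: 75
L4: h(741,115)=(741*31+115)%997=155 [pair 0] -> [155]
  Sibling for proof at L3: 115
Root: 155
Proof path (sibling hashes from leaf to root): [36, 553, 75, 115]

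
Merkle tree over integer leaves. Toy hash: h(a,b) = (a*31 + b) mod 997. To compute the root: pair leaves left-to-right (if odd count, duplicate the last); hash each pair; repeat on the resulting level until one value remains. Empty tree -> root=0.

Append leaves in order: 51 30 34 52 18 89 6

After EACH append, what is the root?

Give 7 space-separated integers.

Answer: 51 614 182 200 704 982 527

Derivation:
After append 51 (leaves=[51]):
  L0: [51]
  root=51
After append 30 (leaves=[51, 30]):
  L0: [51, 30]
  L1: h(51,30)=(51*31+30)%997=614 -> [614]
  root=614
After append 34 (leaves=[51, 30, 34]):
  L0: [51, 30, 34]
  L1: h(51,30)=(51*31+30)%997=614 h(34,34)=(34*31+34)%997=91 -> [614, 91]
  L2: h(614,91)=(614*31+91)%997=182 -> [182]
  root=182
After append 52 (leaves=[51, 30, 34, 52]):
  L0: [51, 30, 34, 52]
  L1: h(51,30)=(51*31+30)%997=614 h(34,52)=(34*31+52)%997=109 -> [614, 109]
  L2: h(614,109)=(614*31+109)%997=200 -> [200]
  root=200
After append 18 (leaves=[51, 30, 34, 52, 18]):
  L0: [51, 30, 34, 52, 18]
  L1: h(51,30)=(51*31+30)%997=614 h(34,52)=(34*31+52)%997=109 h(18,18)=(18*31+18)%997=576 -> [614, 109, 576]
  L2: h(614,109)=(614*31+109)%997=200 h(576,576)=(576*31+576)%997=486 -> [200, 486]
  L3: h(200,486)=(200*31+486)%997=704 -> [704]
  root=704
After append 89 (leaves=[51, 30, 34, 52, 18, 89]):
  L0: [51, 30, 34, 52, 18, 89]
  L1: h(51,30)=(51*31+30)%997=614 h(34,52)=(34*31+52)%997=109 h(18,89)=(18*31+89)%997=647 -> [614, 109, 647]
  L2: h(614,109)=(614*31+109)%997=200 h(647,647)=(647*31+647)%997=764 -> [200, 764]
  L3: h(200,764)=(200*31+764)%997=982 -> [982]
  root=982
After append 6 (leaves=[51, 30, 34, 52, 18, 89, 6]):
  L0: [51, 30, 34, 52, 18, 89, 6]
  L1: h(51,30)=(51*31+30)%997=614 h(34,52)=(34*31+52)%997=109 h(18,89)=(18*31+89)%997=647 h(6,6)=(6*31+6)%997=192 -> [614, 109, 647, 192]
  L2: h(614,109)=(614*31+109)%997=200 h(647,192)=(647*31+192)%997=309 -> [200, 309]
  L3: h(200,309)=(200*31+309)%997=527 -> [527]
  root=527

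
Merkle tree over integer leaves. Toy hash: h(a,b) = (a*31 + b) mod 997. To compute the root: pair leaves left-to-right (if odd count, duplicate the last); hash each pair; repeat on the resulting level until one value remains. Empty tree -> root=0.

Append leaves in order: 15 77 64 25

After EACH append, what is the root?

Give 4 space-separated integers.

After append 15 (leaves=[15]):
  L0: [15]
  root=15
After append 77 (leaves=[15, 77]):
  L0: [15, 77]
  L1: h(15,77)=(15*31+77)%997=542 -> [542]
  root=542
After append 64 (leaves=[15, 77, 64]):
  L0: [15, 77, 64]
  L1: h(15,77)=(15*31+77)%997=542 h(64,64)=(64*31+64)%997=54 -> [542, 54]
  L2: h(542,54)=(542*31+54)%997=904 -> [904]
  root=904
After append 25 (leaves=[15, 77, 64, 25]):
  L0: [15, 77, 64, 25]
  L1: h(15,77)=(15*31+77)%997=542 h(64,25)=(64*31+25)%997=15 -> [542, 15]
  L2: h(542,15)=(542*31+15)%997=865 -> [865]
  root=865

Answer: 15 542 904 865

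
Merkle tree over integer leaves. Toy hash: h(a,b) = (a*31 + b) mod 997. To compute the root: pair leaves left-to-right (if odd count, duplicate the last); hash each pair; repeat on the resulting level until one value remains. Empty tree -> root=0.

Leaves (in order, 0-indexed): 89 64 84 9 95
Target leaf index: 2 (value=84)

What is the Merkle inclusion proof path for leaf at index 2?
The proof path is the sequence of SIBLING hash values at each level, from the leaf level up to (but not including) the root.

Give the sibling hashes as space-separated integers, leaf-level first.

L0 (leaves): [89, 64, 84, 9, 95], target index=2
L1: h(89,64)=(89*31+64)%997=829 [pair 0] h(84,9)=(84*31+9)%997=619 [pair 1] h(95,95)=(95*31+95)%997=49 [pair 2] -> [829, 619, 49]
  Sibling for proof at L0: 9
L2: h(829,619)=(829*31+619)%997=396 [pair 0] h(49,49)=(49*31+49)%997=571 [pair 1] -> [396, 571]
  Sibling for proof at L1: 829
L3: h(396,571)=(396*31+571)%997=883 [pair 0] -> [883]
  Sibling for proof at L2: 571
Root: 883
Proof path (sibling hashes from leaf to root): [9, 829, 571]

Answer: 9 829 571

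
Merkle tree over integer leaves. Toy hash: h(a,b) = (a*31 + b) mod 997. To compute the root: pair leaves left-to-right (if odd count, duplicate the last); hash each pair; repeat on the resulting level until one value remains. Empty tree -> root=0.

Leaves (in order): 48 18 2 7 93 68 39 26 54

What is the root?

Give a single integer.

L0: [48, 18, 2, 7, 93, 68, 39, 26, 54]
L1: h(48,18)=(48*31+18)%997=509 h(2,7)=(2*31+7)%997=69 h(93,68)=(93*31+68)%997=957 h(39,26)=(39*31+26)%997=238 h(54,54)=(54*31+54)%997=731 -> [509, 69, 957, 238, 731]
L2: h(509,69)=(509*31+69)%997=893 h(957,238)=(957*31+238)%997=992 h(731,731)=(731*31+731)%997=461 -> [893, 992, 461]
L3: h(893,992)=(893*31+992)%997=759 h(461,461)=(461*31+461)%997=794 -> [759, 794]
L4: h(759,794)=(759*31+794)%997=395 -> [395]

Answer: 395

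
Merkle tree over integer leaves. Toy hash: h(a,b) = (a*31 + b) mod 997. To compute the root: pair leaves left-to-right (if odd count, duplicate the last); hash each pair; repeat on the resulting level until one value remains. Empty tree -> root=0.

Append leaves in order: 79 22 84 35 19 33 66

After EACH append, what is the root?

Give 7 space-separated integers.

After append 79 (leaves=[79]):
  L0: [79]
  root=79
After append 22 (leaves=[79, 22]):
  L0: [79, 22]
  L1: h(79,22)=(79*31+22)%997=477 -> [477]
  root=477
After append 84 (leaves=[79, 22, 84]):
  L0: [79, 22, 84]
  L1: h(79,22)=(79*31+22)%997=477 h(84,84)=(84*31+84)%997=694 -> [477, 694]
  L2: h(477,694)=(477*31+694)%997=526 -> [526]
  root=526
After append 35 (leaves=[79, 22, 84, 35]):
  L0: [79, 22, 84, 35]
  L1: h(79,22)=(79*31+22)%997=477 h(84,35)=(84*31+35)%997=645 -> [477, 645]
  L2: h(477,645)=(477*31+645)%997=477 -> [477]
  root=477
After append 19 (leaves=[79, 22, 84, 35, 19]):
  L0: [79, 22, 84, 35, 19]
  L1: h(79,22)=(79*31+22)%997=477 h(84,35)=(84*31+35)%997=645 h(19,19)=(19*31+19)%997=608 -> [477, 645, 608]
  L2: h(477,645)=(477*31+645)%997=477 h(608,608)=(608*31+608)%997=513 -> [477, 513]
  L3: h(477,513)=(477*31+513)%997=345 -> [345]
  root=345
After append 33 (leaves=[79, 22, 84, 35, 19, 33]):
  L0: [79, 22, 84, 35, 19, 33]
  L1: h(79,22)=(79*31+22)%997=477 h(84,35)=(84*31+35)%997=645 h(19,33)=(19*31+33)%997=622 -> [477, 645, 622]
  L2: h(477,645)=(477*31+645)%997=477 h(622,622)=(622*31+622)%997=961 -> [477, 961]
  L3: h(477,961)=(477*31+961)%997=793 -> [793]
  root=793
After append 66 (leaves=[79, 22, 84, 35, 19, 33, 66]):
  L0: [79, 22, 84, 35, 19, 33, 66]
  L1: h(79,22)=(79*31+22)%997=477 h(84,35)=(84*31+35)%997=645 h(19,33)=(19*31+33)%997=622 h(66,66)=(66*31+66)%997=118 -> [477, 645, 622, 118]
  L2: h(477,645)=(477*31+645)%997=477 h(622,118)=(622*31+118)%997=457 -> [477, 457]
  L3: h(477,457)=(477*31+457)%997=289 -> [289]
  root=289

Answer: 79 477 526 477 345 793 289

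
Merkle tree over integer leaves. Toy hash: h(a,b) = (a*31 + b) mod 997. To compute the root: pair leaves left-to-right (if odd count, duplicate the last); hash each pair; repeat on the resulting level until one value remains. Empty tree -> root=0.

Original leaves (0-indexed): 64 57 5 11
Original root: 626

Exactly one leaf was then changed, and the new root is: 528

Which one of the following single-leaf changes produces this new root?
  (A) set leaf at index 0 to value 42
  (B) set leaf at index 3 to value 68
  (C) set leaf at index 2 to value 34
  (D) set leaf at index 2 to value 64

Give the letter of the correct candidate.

Original leaves: [64, 57, 5, 11]
Target new root: 528
Try each candidate change and compute the resulting root:
Candidate A: set leaf[0] = 42 -> leaves = [42, 57, 5, 11]
  L0: [42, 57, 5, 11]
  L1: h(42,57)=(42*31+57)%997=362 h(5,11)=(5*31+11)%997=166 -> [362, 166]
  L2: h(362,166)=(362*31+166)%997=421 -> [421]
  root = 421 != target 528
Candidate B: set leaf[3] = 68 -> leaves = [64, 57, 5, 68]
  L0: [64, 57, 5, 68]
  L1: h(64,57)=(64*31+57)%997=47 h(5,68)=(5*31+68)%997=223 -> [47, 223]
  L2: h(47,223)=(47*31+223)%997=683 -> [683]
  root = 683 != target 528
Candidate C: set leaf[2] = 34 -> leaves = [64, 57, 34, 11]
  L0: [64, 57, 34, 11]
  L1: h(64,57)=(64*31+57)%997=47 h(34,11)=(34*31+11)%997=68 -> [47, 68]
  L2: h(47,68)=(47*31+68)%997=528 -> [528]
  root = 528 == target 528  ** MATCH **
Candidate D: set leaf[2] = 64 -> leaves = [64, 57, 64, 11]
  L0: [64, 57, 64, 11]
  L1: h(64,57)=(64*31+57)%997=47 h(64,11)=(64*31+11)%997=1 -> [47, 1]
  L2: h(47,1)=(47*31+1)%997=461 -> [461]
  root = 461 != target 528
Candidate C produces the target root.

Answer: C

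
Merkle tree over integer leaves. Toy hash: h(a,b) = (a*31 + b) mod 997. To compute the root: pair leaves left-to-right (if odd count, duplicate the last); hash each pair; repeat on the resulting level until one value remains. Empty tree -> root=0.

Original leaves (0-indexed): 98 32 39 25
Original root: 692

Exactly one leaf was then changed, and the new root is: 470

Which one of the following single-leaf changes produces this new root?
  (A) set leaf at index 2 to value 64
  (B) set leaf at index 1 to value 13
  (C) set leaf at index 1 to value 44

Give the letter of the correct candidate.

Answer: A

Derivation:
Original leaves: [98, 32, 39, 25]
Target new root: 470
Try each candidate change and compute the resulting root:
Candidate A: set leaf[2] = 64 -> leaves = [98, 32, 64, 25]
  L0: [98, 32, 64, 25]
  L1: h(98,32)=(98*31+32)%997=79 h(64,25)=(64*31+25)%997=15 -> [79, 15]
  L2: h(79,15)=(79*31+15)%997=470 -> [470]
  root = 470 == target 470  ** MATCH **
Candidate B: set leaf[1] = 13 -> leaves = [98, 13, 39, 25]
  L0: [98, 13, 39, 25]
  L1: h(98,13)=(98*31+13)%997=60 h(39,25)=(39*31+25)%997=237 -> [60, 237]
  L2: h(60,237)=(60*31+237)%997=103 -> [103]
  root = 103 != target 470
Candidate C: set leaf[1] = 44 -> leaves = [98, 44, 39, 25]
  L0: [98, 44, 39, 25]
  L1: h(98,44)=(98*31+44)%997=91 h(39,25)=(39*31+25)%997=237 -> [91, 237]
  L2: h(91,237)=(91*31+237)%997=67 -> [67]
  root = 67 != target 470
Candidate A produces the target root.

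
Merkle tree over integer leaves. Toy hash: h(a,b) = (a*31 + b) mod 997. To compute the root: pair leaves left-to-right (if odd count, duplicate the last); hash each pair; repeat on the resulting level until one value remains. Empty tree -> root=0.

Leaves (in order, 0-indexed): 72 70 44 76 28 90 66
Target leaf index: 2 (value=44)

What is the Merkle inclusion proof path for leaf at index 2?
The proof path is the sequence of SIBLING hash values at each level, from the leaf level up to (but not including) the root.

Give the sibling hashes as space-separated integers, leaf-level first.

Answer: 76 308 903

Derivation:
L0 (leaves): [72, 70, 44, 76, 28, 90, 66], target index=2
L1: h(72,70)=(72*31+70)%997=308 [pair 0] h(44,76)=(44*31+76)%997=443 [pair 1] h(28,90)=(28*31+90)%997=958 [pair 2] h(66,66)=(66*31+66)%997=118 [pair 3] -> [308, 443, 958, 118]
  Sibling for proof at L0: 76
L2: h(308,443)=(308*31+443)%997=21 [pair 0] h(958,118)=(958*31+118)%997=903 [pair 1] -> [21, 903]
  Sibling for proof at L1: 308
L3: h(21,903)=(21*31+903)%997=557 [pair 0] -> [557]
  Sibling for proof at L2: 903
Root: 557
Proof path (sibling hashes from leaf to root): [76, 308, 903]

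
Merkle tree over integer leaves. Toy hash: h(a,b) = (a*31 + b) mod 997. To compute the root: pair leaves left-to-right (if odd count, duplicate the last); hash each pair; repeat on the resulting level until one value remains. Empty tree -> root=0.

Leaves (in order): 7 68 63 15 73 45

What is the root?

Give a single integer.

L0: [7, 68, 63, 15, 73, 45]
L1: h(7,68)=(7*31+68)%997=285 h(63,15)=(63*31+15)%997=971 h(73,45)=(73*31+45)%997=314 -> [285, 971, 314]
L2: h(285,971)=(285*31+971)%997=833 h(314,314)=(314*31+314)%997=78 -> [833, 78]
L3: h(833,78)=(833*31+78)%997=976 -> [976]

Answer: 976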